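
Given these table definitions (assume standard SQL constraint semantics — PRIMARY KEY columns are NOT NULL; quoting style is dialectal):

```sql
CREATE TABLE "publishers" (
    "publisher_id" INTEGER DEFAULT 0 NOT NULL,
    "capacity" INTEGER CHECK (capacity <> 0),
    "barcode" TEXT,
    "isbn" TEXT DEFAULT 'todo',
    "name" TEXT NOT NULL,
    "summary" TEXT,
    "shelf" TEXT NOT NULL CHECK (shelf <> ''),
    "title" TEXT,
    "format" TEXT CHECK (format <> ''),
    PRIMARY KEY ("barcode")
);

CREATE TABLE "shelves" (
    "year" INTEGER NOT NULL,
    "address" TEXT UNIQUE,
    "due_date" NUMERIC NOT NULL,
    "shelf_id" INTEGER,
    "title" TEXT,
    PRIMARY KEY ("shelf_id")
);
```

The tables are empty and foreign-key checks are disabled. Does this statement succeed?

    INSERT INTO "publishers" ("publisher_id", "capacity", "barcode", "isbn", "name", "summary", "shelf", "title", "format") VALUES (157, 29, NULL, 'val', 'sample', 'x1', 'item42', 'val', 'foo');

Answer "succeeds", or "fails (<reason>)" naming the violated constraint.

fails (NOT NULL on barcode)

barcode is explicitly set to NULL, but barcode is part of the PRIMARY KEY (implied NOT NULL).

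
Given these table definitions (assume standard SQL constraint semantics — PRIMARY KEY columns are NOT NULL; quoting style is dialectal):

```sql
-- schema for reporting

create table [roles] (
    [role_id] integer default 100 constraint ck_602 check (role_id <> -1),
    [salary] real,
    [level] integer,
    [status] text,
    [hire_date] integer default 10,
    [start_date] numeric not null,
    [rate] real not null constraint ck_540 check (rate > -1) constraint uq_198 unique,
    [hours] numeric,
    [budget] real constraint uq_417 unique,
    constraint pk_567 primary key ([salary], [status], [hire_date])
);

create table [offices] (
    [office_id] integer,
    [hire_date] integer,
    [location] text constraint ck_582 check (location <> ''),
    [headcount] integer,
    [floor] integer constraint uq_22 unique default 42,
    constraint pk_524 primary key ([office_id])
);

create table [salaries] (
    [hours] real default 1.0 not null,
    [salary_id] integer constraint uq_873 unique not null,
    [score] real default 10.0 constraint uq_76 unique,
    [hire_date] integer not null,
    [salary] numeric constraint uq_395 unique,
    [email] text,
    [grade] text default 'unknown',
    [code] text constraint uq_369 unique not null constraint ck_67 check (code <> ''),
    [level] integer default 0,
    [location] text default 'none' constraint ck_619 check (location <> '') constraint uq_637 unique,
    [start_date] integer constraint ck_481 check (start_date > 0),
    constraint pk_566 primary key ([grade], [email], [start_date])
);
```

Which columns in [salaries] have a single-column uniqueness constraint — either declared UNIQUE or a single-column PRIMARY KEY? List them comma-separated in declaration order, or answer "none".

salary_id, score, salary, code, location

- hours: no UNIQUE or single-column PK constraint.
- salary_id: declared UNIQUE → unique.
- score: declared UNIQUE → unique.
- hire_date: no UNIQUE or single-column PK constraint.
- salary: declared UNIQUE → unique.
- email: part of a composite PRIMARY KEY — only the tuple is unique, not this column on its own.
- grade: part of a composite PRIMARY KEY — only the tuple is unique, not this column on its own.
- code: declared UNIQUE → unique.
- level: no UNIQUE or single-column PK constraint.
- location: declared UNIQUE → unique.
- start_date: part of a composite PRIMARY KEY — only the tuple is unique, not this column on its own.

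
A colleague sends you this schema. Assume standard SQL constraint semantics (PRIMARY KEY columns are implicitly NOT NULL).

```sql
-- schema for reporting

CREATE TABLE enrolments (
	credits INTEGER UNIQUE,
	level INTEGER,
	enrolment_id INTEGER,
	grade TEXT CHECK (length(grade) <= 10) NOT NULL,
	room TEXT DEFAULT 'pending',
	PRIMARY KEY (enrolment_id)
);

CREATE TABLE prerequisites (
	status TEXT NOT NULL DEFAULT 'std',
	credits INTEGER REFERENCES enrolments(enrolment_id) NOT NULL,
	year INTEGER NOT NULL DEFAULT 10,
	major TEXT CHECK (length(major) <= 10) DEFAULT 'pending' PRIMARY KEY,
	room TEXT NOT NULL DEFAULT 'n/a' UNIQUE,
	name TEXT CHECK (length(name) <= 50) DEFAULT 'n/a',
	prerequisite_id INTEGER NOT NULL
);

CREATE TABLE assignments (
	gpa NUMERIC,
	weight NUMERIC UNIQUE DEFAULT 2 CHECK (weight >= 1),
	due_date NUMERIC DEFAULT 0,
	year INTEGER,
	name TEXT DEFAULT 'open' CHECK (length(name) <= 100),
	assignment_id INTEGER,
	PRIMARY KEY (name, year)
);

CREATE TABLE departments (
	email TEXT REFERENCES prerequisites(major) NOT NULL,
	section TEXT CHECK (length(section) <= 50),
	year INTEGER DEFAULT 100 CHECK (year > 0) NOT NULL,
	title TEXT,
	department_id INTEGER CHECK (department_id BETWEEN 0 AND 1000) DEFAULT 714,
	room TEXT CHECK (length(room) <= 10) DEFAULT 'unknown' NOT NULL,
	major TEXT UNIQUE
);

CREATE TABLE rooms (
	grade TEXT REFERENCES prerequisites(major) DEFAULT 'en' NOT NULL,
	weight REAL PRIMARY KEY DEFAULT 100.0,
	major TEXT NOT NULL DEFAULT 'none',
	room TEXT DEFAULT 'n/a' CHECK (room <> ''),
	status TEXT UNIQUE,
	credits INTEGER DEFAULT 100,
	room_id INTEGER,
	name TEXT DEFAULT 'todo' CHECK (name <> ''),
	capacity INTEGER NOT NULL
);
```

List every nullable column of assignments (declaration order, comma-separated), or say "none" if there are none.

gpa, weight, due_date, assignment_id

- gpa: no NOT NULL constraint applies → nullable.
- weight: CHECK does not forbid NULL (a CHECK constraint passes when its expression is NULL) → nullable.
- due_date: DEFAULT only fills an omitted column; an explicit NULL is still allowed → nullable.
- year: part of the PRIMARY KEY, which implies NOT NULL → not nullable.
- name: part of the PRIMARY KEY, which implies NOT NULL → not nullable.
- assignment_id: no NOT NULL constraint applies → nullable.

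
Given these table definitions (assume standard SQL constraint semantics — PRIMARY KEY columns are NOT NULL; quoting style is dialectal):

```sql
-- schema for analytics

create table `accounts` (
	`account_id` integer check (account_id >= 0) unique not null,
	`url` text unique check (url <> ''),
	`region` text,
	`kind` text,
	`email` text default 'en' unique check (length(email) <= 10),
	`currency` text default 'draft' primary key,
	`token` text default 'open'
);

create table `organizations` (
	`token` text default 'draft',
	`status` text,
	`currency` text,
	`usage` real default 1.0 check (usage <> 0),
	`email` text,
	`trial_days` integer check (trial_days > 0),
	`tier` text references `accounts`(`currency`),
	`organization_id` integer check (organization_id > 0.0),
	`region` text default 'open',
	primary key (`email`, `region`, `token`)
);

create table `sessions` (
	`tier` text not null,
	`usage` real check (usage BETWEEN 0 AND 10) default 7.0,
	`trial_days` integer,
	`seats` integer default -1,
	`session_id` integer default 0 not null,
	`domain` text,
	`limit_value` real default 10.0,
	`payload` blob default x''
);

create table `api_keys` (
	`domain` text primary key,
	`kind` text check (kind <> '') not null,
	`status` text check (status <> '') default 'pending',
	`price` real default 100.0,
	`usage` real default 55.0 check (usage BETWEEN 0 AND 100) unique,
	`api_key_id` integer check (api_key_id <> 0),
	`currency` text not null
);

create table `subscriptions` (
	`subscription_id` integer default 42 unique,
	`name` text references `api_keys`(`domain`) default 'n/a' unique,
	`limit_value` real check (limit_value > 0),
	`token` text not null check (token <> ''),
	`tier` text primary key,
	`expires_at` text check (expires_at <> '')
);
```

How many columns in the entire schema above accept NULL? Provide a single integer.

25

accounts: 5 nullable (url, region, kind, email, token — PK (currency) and explicit NOT NULL columns excluded).
organizations: 6 nullable (status, currency, usage, trial_days, tier, organization_id — PK (email, region, token) and explicit NOT NULL columns excluded).
sessions: 6 nullable (usage, trial_days, seats, domain, limit_value, payload — PK none and explicit NOT NULL columns excluded).
api_keys: 4 nullable (status, price, usage, api_key_id — PK (domain) and explicit NOT NULL columns excluded).
subscriptions: 4 nullable (subscription_id, name, limit_value, expires_at — PK (tier) and explicit NOT NULL columns excluded).
Total: 5 + 6 + 6 + 4 + 4 = 25.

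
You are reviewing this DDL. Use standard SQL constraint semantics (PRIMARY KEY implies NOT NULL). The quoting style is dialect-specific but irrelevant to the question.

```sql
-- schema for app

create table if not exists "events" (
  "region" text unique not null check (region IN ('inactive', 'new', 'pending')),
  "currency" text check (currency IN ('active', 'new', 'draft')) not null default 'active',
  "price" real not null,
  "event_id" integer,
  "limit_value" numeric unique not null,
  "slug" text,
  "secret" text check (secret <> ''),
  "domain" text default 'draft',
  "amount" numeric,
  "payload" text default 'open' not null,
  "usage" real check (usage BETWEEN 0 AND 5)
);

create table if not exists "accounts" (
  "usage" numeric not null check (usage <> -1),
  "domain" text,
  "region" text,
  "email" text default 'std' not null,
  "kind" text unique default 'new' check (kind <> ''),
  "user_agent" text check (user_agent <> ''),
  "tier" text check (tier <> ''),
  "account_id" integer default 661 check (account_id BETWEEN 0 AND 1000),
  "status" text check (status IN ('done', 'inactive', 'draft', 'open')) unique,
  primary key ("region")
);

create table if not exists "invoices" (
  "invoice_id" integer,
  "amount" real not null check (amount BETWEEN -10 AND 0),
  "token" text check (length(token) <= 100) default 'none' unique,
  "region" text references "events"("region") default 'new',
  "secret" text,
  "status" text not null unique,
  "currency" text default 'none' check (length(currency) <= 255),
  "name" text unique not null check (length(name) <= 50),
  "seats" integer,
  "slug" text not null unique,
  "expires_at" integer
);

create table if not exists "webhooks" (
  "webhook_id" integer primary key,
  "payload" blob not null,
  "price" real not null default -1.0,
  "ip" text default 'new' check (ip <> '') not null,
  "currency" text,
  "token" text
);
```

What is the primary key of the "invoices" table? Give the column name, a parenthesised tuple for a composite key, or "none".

none

No column is declared PRIMARY KEY inline, and there is no table-level PRIMARY KEY clause in invoices.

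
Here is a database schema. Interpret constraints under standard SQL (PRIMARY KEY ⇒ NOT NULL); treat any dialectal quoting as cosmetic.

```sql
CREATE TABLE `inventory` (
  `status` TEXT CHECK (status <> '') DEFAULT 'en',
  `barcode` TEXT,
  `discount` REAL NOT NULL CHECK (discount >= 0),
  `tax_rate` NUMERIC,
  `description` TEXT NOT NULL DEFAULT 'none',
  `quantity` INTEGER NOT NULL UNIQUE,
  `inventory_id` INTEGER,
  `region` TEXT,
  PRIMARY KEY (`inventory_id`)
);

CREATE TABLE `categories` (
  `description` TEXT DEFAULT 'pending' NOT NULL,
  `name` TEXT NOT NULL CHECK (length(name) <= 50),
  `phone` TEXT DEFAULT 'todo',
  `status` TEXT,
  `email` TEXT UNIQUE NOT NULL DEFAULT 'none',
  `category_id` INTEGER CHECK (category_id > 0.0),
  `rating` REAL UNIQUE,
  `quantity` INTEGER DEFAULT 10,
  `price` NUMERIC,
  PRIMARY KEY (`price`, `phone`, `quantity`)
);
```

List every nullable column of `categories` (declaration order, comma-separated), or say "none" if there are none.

- description: declared NOT NULL → not nullable.
- name: declared NOT NULL → not nullable.
- phone: part of the PRIMARY KEY, which implies NOT NULL → not nullable.
- status: no NOT NULL constraint applies → nullable.
- email: declared NOT NULL → not nullable.
- category_id: CHECK does not forbid NULL (a CHECK constraint passes when its expression is NULL) → nullable.
- rating: UNIQUE does not imply NOT NULL → nullable.
- quantity: part of the PRIMARY KEY, which implies NOT NULL → not nullable.
- price: part of the PRIMARY KEY, which implies NOT NULL → not nullable.

status, category_id, rating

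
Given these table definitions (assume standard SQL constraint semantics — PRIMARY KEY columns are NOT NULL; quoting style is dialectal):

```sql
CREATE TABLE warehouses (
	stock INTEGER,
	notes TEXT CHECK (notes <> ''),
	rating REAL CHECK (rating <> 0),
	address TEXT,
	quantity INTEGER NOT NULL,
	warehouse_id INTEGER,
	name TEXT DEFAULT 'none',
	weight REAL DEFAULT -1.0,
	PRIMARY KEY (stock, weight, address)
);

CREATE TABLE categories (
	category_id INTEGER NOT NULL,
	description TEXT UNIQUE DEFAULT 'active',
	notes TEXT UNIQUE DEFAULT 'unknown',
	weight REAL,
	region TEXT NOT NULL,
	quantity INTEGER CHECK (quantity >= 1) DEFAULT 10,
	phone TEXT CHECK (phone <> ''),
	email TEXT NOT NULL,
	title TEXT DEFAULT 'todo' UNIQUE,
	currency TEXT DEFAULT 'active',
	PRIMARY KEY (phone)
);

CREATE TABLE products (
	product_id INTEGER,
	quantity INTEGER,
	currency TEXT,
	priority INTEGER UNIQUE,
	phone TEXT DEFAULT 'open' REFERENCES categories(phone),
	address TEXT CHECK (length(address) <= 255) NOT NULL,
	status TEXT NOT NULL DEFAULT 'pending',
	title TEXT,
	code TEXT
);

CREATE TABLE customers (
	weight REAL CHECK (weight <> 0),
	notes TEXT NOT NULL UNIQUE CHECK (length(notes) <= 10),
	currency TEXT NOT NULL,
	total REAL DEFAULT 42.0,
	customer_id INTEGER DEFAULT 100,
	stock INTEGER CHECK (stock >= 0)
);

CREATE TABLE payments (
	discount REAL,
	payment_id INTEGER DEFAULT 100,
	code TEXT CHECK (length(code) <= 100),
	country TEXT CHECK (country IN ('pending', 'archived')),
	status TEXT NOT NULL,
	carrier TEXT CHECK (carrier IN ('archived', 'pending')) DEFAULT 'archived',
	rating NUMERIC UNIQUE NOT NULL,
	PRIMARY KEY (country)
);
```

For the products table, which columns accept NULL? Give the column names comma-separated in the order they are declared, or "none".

product_id, quantity, currency, priority, phone, title, code

- product_id: no NOT NULL constraint applies → nullable.
- quantity: no NOT NULL constraint applies → nullable.
- currency: no NOT NULL constraint applies → nullable.
- priority: UNIQUE does not imply NOT NULL → nullable.
- phone: a foreign key column may be NULL unless separately constrained → nullable.
- address: declared NOT NULL → not nullable.
- status: declared NOT NULL → not nullable.
- title: no NOT NULL constraint applies → nullable.
- code: no NOT NULL constraint applies → nullable.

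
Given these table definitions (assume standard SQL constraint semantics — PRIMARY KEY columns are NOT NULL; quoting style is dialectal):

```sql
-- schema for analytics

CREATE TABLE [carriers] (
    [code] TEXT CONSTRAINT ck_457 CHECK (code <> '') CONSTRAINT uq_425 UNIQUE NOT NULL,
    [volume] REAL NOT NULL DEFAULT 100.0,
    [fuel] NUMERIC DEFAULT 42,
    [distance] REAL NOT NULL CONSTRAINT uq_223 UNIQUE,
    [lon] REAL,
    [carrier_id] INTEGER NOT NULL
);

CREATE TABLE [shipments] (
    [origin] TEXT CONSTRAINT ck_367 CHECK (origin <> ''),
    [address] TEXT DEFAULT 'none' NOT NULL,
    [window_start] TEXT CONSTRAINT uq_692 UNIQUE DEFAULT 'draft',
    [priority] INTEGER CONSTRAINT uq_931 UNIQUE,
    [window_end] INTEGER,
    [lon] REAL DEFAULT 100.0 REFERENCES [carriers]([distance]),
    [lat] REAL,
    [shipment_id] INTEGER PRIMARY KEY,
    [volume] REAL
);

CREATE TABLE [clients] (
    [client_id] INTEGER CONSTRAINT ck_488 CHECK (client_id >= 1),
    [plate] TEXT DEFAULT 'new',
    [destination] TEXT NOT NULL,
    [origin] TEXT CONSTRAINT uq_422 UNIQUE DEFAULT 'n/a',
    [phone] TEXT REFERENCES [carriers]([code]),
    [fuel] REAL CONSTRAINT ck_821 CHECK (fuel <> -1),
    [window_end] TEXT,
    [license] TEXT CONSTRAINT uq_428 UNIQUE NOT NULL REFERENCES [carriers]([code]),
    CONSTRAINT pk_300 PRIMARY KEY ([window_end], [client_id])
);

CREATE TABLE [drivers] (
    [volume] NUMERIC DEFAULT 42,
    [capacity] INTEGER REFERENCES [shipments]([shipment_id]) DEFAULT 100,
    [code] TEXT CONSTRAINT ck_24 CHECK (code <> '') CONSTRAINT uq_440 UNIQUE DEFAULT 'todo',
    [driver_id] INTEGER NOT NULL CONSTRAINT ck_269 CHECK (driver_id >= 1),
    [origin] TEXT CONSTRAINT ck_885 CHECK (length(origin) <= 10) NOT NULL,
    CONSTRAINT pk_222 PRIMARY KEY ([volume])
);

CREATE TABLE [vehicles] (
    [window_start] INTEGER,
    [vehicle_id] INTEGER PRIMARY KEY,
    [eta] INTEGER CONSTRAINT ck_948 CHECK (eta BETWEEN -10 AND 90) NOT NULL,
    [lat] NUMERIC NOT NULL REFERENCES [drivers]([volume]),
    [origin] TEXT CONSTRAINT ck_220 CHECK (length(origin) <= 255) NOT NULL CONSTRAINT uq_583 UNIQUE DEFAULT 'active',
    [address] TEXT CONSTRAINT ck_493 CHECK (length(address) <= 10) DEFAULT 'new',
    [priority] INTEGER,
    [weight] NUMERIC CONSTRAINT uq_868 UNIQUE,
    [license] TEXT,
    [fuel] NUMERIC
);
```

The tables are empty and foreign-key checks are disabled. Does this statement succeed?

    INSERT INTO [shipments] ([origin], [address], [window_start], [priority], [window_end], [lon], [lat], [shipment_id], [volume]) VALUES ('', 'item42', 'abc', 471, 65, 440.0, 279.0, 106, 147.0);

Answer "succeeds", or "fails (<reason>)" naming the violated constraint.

fails (CHECK on origin)

The value '' for origin violates CHECK (origin <> '').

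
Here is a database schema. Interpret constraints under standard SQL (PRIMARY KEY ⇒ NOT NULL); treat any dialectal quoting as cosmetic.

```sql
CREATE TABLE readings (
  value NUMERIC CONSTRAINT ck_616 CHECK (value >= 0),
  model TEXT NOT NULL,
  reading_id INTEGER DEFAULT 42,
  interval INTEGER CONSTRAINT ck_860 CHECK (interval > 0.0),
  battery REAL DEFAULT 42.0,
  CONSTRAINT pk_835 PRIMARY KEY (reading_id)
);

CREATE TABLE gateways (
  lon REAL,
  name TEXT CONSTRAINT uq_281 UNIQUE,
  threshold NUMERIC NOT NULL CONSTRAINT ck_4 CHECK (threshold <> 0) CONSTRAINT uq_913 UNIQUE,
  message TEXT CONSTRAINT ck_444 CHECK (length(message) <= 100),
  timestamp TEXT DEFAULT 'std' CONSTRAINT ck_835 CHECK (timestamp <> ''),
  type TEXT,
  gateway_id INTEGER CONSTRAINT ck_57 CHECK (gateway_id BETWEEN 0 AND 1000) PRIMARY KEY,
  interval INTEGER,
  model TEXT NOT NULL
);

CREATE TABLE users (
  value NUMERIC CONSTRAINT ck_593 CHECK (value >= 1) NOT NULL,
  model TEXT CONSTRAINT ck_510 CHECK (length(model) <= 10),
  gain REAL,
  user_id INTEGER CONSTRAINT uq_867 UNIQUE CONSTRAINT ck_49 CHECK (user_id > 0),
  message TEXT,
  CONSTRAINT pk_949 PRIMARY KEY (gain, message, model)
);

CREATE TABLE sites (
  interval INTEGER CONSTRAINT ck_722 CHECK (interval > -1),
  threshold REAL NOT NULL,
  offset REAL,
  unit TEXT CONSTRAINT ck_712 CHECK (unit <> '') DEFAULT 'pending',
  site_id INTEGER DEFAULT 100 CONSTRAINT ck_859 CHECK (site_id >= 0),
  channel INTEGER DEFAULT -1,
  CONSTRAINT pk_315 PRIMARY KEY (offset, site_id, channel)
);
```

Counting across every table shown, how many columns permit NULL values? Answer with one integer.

12

readings: 3 nullable (value, interval, battery — PK (reading_id) and explicit NOT NULL columns excluded).
gateways: 6 nullable (lon, name, message, timestamp, type, interval — PK (gateway_id) and explicit NOT NULL columns excluded).
users: 1 nullable (user_id — PK (gain, message, model) and explicit NOT NULL columns excluded).
sites: 2 nullable (interval, unit — PK (offset, site_id, channel) and explicit NOT NULL columns excluded).
Total: 3 + 6 + 1 + 2 = 12.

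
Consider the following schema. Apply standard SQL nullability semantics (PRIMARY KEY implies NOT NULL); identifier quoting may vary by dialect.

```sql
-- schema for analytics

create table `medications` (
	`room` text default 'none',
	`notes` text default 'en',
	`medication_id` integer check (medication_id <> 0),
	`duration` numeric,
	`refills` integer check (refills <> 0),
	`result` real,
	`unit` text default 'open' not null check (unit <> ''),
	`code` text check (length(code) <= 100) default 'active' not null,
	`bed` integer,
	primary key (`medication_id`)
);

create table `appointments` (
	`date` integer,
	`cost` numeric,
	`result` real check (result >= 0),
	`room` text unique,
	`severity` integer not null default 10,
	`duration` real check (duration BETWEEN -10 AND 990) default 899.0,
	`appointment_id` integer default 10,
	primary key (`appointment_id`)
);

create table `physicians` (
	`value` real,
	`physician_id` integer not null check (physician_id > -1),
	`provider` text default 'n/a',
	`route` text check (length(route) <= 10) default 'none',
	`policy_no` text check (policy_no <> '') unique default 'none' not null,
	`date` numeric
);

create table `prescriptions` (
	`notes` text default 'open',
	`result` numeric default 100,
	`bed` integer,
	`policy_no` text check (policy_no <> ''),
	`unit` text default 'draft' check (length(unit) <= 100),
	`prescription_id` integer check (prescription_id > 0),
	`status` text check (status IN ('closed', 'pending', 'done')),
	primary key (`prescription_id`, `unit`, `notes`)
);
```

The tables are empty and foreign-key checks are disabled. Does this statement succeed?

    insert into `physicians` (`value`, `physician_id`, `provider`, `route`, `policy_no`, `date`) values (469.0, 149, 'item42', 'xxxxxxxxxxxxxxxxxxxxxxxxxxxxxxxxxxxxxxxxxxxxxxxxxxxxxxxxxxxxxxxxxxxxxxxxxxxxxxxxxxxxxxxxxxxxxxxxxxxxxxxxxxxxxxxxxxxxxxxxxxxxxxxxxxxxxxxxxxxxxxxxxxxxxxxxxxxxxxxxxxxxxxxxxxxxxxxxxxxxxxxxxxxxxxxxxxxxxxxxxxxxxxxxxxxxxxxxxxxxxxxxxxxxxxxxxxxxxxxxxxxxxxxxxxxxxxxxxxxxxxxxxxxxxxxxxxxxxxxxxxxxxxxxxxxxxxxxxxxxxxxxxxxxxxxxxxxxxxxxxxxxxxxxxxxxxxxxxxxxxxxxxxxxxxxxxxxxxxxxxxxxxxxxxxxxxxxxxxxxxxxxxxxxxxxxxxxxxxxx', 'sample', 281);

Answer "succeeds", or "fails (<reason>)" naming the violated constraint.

The value 'xxxxxxxxxxxxxxxxxxxxxxxxxxxxxxxxxxxxxxxxxxxxxxxxxxxxxxxxxxxxxxxxxxxxxxxxxxxxxxxxxxxxxxxxxxxxxxxxxxxxxxxxxxxxxxxxxxxxxxxxxxxxxxxxxxxxxxxxxxxxxxxxxxxxxxxxxxxxxxxxxxxxxxxxxxxxxxxxxxxxxxxxxxxxxxxxxxxxxxxxxxxxxxxxxxxxxxxxxxxxxxxxxxxxxxxxxxxxxxxxxxxxxxxxxxxxxxxxxxxxxxxxxxxxxxxxxxxxxxxxxxxxxxxxxxxxxxxxxxxxxxxxxxxxxxxxxxxxxxxxxxxxxxxxxxxxxxxxxxxxxxxxxxxxxxxxxxxxxxxxxxxxxxxxxxxxxxxxxxxxxxxxxxxxxxxxxxxxxxxx' for route violates CHECK (length(route) <= 10).

fails (CHECK on route)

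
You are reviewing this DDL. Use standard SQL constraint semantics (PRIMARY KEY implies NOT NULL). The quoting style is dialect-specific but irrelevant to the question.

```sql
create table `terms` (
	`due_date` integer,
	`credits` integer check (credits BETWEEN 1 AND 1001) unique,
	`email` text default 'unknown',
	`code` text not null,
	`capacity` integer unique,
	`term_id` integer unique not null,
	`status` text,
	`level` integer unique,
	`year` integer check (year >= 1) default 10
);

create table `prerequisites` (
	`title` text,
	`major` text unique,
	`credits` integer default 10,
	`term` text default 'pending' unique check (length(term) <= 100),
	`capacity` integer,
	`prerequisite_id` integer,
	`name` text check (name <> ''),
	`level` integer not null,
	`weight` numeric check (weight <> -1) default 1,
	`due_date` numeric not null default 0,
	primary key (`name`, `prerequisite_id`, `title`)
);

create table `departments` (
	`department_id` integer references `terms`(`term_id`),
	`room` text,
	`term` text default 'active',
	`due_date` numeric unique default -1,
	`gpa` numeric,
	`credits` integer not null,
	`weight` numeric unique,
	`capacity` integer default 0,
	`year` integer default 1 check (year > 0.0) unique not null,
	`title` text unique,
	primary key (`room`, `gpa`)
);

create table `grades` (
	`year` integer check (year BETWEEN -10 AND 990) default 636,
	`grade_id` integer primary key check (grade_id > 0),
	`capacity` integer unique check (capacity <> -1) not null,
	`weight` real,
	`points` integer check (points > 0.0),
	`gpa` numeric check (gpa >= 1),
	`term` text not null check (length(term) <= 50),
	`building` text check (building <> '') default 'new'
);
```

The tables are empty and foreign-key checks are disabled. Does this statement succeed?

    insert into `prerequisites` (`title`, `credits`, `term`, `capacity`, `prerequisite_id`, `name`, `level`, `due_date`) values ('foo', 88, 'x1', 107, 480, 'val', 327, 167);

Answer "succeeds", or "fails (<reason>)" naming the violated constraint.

succeeds

NOT NULL columns: due_date is supplied; level is supplied; name is supplied; prerequisite_id is supplied; title is supplied.
CHECK constraints: 'x1' satisfies (length(term) <= 100); 'val' satisfies (name <> '').
No constraint is violated.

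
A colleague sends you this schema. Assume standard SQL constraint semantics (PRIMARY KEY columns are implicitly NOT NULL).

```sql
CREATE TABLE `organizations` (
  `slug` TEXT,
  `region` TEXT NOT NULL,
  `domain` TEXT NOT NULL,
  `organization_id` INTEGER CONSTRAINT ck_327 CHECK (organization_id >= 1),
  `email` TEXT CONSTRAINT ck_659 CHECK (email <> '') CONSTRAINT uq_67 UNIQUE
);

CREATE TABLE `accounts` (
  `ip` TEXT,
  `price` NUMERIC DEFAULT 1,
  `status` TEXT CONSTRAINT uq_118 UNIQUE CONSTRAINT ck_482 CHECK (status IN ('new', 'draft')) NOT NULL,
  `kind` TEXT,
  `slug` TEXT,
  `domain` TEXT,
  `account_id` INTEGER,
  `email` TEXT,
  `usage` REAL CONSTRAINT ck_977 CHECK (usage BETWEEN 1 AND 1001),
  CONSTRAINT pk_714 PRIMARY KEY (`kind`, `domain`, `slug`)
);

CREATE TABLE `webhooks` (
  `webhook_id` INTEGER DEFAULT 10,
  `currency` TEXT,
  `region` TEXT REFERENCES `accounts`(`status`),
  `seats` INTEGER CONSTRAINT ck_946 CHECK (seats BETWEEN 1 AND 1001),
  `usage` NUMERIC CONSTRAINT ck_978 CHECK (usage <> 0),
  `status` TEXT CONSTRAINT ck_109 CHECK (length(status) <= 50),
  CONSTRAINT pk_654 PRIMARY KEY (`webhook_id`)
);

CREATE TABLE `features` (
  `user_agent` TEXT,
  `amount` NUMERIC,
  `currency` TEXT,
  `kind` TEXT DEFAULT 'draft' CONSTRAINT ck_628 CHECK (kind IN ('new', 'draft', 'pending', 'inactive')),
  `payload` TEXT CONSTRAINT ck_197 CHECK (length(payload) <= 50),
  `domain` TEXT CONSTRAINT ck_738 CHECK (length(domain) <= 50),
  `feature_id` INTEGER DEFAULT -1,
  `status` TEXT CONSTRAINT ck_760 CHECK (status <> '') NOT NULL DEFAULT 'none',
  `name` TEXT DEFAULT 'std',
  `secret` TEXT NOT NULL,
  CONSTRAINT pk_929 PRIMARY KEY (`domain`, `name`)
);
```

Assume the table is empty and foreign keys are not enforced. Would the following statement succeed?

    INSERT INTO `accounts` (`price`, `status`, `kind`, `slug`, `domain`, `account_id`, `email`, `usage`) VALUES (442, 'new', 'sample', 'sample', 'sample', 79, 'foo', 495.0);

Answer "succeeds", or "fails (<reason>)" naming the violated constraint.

NOT NULL columns: domain is supplied; kind is supplied; slug is supplied; status is supplied.
CHECK constraints: 'new' satisfies (status IN ('new', 'draft')); 495.0 satisfies (usage BETWEEN 1 AND 1001).
No constraint is violated.

succeeds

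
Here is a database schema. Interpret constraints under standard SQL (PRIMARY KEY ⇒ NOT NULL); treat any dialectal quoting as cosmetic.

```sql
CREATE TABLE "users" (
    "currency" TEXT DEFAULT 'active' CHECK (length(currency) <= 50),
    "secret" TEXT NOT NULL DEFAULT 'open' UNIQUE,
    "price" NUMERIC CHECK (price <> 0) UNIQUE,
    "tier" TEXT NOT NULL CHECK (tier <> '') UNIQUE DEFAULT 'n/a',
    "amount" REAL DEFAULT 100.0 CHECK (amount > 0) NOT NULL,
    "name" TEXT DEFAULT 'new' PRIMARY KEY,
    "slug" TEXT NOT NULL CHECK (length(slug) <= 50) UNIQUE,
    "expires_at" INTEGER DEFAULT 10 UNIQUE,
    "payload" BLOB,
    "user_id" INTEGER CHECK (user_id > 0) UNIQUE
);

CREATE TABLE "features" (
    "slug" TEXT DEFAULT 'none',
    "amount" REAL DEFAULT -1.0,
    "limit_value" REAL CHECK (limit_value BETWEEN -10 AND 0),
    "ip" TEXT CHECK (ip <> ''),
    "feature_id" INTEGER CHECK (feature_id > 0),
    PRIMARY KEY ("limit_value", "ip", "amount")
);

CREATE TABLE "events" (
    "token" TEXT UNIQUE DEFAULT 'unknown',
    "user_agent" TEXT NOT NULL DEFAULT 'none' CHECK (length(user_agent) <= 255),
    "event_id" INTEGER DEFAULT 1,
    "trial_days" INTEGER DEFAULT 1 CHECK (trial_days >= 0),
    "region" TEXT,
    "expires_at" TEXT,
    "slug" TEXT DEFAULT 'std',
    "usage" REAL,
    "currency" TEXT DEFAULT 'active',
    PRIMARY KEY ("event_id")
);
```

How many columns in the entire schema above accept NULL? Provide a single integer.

users: 5 nullable (currency, price, expires_at, payload, user_id — PK (name) and explicit NOT NULL columns excluded).
features: 2 nullable (slug, feature_id — PK (limit_value, ip, amount) and explicit NOT NULL columns excluded).
events: 7 nullable (token, trial_days, region, expires_at, slug, usage, currency — PK (event_id) and explicit NOT NULL columns excluded).
Total: 5 + 2 + 7 = 14.

14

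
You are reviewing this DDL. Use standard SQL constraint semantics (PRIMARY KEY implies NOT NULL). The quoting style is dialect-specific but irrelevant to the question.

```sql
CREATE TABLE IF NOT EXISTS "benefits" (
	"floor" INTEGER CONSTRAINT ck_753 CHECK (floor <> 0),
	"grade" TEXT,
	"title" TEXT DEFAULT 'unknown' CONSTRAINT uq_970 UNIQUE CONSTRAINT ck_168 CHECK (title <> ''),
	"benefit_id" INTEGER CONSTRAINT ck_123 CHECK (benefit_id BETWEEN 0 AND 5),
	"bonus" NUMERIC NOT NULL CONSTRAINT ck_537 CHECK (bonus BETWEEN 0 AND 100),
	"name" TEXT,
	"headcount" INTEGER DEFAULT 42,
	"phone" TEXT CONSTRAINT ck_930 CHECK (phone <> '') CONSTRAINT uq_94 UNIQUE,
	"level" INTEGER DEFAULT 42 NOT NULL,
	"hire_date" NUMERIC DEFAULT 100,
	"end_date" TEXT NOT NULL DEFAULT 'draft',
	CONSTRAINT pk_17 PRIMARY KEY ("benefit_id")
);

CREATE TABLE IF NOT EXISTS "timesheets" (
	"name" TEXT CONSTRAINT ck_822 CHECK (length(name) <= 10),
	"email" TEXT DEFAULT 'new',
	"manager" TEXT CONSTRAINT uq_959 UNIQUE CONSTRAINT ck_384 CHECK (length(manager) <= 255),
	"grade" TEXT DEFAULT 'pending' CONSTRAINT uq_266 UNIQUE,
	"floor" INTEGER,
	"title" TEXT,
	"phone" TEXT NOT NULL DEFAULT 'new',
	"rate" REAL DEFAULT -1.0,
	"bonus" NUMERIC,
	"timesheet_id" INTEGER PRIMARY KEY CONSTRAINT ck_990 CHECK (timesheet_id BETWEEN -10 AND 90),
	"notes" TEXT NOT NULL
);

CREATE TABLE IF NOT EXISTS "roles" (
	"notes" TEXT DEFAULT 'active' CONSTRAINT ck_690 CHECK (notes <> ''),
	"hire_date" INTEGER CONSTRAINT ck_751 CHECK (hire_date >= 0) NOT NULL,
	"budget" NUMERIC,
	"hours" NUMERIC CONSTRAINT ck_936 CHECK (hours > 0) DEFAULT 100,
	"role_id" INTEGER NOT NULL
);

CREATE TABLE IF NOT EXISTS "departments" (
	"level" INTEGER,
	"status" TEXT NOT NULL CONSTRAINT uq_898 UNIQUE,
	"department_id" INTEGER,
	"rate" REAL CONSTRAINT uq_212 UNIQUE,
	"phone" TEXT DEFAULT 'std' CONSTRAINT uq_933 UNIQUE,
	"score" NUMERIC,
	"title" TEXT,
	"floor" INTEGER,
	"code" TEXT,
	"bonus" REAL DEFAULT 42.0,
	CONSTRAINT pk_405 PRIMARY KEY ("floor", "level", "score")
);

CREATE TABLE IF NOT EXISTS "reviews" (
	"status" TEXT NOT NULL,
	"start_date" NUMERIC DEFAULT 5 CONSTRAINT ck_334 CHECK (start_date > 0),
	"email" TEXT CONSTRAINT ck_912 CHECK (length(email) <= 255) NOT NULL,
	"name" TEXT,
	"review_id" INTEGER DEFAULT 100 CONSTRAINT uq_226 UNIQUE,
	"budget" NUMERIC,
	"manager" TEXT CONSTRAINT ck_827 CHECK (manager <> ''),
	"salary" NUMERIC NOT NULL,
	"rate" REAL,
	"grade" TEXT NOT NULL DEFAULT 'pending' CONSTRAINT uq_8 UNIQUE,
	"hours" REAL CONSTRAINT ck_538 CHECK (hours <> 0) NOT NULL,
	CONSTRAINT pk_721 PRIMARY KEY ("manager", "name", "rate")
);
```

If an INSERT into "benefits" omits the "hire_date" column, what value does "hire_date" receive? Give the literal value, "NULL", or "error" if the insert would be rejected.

100

hire_date has an explicit DEFAULT 100.
When the column is omitted from an INSERT, that default is used.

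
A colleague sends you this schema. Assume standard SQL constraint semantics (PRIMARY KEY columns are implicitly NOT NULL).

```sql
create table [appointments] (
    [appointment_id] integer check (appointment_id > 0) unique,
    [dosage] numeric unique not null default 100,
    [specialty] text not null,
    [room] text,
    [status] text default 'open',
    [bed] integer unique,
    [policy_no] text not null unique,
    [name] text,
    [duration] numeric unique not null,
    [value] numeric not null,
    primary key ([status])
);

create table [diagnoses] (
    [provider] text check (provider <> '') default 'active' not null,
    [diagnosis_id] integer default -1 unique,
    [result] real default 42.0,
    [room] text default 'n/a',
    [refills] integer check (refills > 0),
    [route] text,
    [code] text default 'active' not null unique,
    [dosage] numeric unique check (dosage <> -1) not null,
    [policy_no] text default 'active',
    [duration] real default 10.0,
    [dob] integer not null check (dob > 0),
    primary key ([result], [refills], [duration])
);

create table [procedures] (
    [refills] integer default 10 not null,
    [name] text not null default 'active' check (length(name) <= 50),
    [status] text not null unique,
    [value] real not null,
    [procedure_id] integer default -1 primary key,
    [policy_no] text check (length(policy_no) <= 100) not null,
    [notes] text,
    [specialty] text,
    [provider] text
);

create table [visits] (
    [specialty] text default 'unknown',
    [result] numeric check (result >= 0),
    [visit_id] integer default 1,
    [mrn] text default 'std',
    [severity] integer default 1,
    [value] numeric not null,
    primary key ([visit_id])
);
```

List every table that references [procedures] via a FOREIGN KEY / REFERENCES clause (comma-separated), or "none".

none

No REFERENCES clause anywhere in the schema names procedures.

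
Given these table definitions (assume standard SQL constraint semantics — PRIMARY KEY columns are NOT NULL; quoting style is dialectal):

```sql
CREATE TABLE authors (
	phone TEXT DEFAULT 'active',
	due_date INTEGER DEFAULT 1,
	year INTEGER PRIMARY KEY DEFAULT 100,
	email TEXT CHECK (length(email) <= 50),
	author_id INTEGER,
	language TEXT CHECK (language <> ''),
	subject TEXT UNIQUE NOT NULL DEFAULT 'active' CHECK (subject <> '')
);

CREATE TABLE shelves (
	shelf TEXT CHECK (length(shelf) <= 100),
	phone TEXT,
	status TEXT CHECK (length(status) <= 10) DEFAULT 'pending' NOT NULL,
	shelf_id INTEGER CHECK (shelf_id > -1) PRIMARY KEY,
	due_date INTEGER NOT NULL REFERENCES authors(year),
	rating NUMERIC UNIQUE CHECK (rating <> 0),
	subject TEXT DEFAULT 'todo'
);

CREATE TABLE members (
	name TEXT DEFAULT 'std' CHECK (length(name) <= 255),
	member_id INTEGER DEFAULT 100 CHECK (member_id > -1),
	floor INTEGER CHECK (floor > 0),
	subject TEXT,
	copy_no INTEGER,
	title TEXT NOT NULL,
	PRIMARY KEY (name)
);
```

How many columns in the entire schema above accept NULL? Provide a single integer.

13

authors: 5 nullable (phone, due_date, email, author_id, language — PK (year) and explicit NOT NULL columns excluded).
shelves: 4 nullable (shelf, phone, rating, subject — PK (shelf_id) and explicit NOT NULL columns excluded).
members: 4 nullable (member_id, floor, subject, copy_no — PK (name) and explicit NOT NULL columns excluded).
Total: 5 + 4 + 4 = 13.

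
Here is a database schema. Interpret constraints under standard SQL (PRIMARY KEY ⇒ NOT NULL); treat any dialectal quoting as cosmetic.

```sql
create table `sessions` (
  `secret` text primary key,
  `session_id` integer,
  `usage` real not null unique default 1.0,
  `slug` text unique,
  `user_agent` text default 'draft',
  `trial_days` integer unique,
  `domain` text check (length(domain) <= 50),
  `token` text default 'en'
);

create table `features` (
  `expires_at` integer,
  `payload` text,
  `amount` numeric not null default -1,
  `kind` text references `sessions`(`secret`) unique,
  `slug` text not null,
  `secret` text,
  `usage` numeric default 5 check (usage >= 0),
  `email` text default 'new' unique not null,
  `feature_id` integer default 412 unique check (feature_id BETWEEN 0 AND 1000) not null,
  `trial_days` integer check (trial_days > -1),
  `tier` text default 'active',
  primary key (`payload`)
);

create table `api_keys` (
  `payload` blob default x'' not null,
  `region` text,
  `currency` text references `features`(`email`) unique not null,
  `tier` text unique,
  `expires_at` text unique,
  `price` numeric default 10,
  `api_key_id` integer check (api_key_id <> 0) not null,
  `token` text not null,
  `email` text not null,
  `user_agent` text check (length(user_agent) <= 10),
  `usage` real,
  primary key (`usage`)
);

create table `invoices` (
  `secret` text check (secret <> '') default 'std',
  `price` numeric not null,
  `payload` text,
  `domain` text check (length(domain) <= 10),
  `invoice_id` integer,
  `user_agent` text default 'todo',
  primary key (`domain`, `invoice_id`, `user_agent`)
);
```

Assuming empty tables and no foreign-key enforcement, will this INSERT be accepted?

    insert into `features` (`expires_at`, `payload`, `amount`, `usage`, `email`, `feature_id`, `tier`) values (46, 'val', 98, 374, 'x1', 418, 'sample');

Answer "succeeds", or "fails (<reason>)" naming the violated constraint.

slug is omitted from the column list and has no DEFAULT, so it would receive NULL.
But slug is declared NOT NULL.

fails (NOT NULL on slug)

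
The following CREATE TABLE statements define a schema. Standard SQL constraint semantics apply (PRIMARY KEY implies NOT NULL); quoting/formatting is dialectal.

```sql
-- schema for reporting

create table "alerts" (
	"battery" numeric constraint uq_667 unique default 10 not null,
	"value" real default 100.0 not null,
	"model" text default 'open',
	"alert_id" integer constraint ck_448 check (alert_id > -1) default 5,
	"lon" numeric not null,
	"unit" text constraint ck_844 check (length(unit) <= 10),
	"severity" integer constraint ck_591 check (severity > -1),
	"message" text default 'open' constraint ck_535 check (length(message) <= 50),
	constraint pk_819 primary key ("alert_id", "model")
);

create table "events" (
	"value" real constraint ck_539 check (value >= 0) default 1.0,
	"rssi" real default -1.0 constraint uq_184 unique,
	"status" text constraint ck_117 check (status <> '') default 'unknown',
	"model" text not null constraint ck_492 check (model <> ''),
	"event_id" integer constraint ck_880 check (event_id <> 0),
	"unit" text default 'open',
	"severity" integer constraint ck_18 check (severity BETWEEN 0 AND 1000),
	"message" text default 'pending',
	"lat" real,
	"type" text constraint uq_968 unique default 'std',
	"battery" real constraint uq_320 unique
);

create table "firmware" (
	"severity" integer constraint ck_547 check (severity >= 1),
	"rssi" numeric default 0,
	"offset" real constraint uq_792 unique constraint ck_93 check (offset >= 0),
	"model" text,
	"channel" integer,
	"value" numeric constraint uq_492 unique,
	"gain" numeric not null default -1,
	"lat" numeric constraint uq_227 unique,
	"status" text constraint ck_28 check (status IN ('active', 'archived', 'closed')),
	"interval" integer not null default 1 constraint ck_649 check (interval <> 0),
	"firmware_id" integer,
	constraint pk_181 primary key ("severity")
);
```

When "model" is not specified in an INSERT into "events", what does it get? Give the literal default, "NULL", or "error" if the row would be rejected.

error

model has no DEFAULT clause.
Omitting it would insert NULL, but it is declared NOT NULL, so the INSERT fails.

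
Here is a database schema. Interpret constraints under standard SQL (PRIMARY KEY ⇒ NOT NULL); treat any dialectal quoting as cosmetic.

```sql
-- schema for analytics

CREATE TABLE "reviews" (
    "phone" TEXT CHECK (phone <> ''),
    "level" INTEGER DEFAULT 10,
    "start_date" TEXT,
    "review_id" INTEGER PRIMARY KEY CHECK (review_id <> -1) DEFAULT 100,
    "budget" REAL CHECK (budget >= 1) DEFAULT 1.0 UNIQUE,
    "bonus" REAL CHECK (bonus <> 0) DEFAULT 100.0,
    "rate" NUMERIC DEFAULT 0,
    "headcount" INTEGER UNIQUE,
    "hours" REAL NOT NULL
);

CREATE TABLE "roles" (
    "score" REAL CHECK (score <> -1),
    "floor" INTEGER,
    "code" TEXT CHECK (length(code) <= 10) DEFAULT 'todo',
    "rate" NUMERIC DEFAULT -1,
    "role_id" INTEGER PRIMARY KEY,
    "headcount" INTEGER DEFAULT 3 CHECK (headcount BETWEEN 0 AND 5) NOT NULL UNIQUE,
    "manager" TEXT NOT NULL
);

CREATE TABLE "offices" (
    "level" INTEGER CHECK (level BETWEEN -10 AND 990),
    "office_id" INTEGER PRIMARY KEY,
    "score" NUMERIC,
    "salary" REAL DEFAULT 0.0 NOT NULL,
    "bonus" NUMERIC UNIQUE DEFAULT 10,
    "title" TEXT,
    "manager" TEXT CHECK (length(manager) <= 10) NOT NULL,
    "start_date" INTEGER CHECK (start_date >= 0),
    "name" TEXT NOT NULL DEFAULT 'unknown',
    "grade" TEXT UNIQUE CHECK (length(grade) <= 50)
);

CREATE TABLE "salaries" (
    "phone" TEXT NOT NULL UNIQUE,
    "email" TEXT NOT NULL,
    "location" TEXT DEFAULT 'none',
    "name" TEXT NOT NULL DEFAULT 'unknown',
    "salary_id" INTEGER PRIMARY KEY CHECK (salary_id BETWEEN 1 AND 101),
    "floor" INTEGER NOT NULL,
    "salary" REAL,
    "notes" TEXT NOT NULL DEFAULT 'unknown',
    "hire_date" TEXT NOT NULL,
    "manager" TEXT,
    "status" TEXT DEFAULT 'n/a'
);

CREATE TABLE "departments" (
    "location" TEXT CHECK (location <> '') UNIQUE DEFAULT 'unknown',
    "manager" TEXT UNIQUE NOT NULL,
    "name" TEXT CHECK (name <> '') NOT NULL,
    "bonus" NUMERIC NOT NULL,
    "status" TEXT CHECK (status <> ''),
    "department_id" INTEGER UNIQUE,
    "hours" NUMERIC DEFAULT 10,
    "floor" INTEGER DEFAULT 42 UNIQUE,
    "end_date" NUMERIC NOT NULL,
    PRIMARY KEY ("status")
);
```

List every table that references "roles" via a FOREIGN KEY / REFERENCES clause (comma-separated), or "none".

none

No REFERENCES clause anywhere in the schema names roles.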